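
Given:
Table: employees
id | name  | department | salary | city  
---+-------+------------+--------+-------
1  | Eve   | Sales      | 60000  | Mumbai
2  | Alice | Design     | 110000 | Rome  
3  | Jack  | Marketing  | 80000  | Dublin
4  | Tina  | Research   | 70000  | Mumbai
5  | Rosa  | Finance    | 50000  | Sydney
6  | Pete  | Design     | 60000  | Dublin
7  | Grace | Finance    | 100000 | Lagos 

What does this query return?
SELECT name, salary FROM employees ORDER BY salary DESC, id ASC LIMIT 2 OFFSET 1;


Sort by salary DESC (id ASC tiebreak), then skip 1 and take 2
Rows 2 through 3

2 rows:
Grace, 100000
Jack, 80000


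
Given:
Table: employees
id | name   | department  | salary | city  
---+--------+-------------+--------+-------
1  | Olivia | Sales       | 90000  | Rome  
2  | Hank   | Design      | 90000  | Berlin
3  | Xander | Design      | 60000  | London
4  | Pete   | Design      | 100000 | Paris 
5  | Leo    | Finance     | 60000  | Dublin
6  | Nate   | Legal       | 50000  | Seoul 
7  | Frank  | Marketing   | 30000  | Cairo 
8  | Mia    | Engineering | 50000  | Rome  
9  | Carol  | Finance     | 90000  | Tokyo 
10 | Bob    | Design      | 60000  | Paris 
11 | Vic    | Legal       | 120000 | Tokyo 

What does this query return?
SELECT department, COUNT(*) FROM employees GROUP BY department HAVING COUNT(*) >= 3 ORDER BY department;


Groups with count >= 3:
  Design: 4 -> PASS
  Engineering: 1 -> filtered out
  Finance: 2 -> filtered out
  Legal: 2 -> filtered out
  Marketing: 1 -> filtered out
  Sales: 1 -> filtered out


1 groups:
Design, 4


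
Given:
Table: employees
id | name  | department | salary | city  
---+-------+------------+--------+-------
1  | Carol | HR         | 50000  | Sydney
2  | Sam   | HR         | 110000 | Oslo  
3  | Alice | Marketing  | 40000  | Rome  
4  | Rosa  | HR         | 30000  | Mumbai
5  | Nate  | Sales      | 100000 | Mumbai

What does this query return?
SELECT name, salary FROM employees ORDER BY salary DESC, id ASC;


Sorting by salary DESC, then id ASC for ties

5 rows:
Sam, 110000
Nate, 100000
Carol, 50000
Alice, 40000
Rosa, 30000


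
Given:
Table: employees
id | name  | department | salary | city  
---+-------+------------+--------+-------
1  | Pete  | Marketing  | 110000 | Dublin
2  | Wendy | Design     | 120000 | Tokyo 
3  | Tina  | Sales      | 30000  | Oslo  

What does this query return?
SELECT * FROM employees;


SELECT * returns all 3 rows with all columns

3 rows:
1, Pete, Marketing, 110000, Dublin
2, Wendy, Design, 120000, Tokyo
3, Tina, Sales, 30000, Oslo


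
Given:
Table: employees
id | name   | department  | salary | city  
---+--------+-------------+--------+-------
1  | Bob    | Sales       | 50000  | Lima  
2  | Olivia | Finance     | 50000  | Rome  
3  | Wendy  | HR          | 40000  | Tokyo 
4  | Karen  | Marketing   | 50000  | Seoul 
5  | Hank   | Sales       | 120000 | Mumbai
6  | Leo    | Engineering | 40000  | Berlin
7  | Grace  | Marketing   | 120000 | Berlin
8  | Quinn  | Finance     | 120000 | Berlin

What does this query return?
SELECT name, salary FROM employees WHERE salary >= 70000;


Filtering: salary >= 70000
Matching: 3 rows

3 rows:
Hank, 120000
Grace, 120000
Quinn, 120000


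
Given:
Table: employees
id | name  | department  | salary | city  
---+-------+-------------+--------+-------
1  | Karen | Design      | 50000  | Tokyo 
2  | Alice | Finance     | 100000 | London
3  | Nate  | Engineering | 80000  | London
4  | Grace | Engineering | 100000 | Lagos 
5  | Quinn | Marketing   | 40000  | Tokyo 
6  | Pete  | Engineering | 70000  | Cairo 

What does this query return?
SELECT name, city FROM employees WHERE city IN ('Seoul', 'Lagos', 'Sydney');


Filtering: city IN ('Seoul', 'Lagos', 'Sydney')
Matching: 1 rows

1 rows:
Grace, Lagos


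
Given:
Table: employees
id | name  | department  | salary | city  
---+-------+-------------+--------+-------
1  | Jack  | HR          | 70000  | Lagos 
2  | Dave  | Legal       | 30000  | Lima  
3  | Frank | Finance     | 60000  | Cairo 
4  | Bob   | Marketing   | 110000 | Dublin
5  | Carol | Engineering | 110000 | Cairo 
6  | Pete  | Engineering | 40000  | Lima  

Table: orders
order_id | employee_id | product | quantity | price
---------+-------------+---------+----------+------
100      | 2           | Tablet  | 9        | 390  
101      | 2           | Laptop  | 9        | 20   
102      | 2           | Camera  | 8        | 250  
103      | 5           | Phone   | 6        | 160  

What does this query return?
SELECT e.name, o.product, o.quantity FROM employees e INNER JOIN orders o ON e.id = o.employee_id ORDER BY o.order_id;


Joining employees.id = orders.employee_id:
  employee Dave (id=2) -> order Tablet
  employee Dave (id=2) -> order Laptop
  employee Dave (id=2) -> order Camera
  employee Carol (id=5) -> order Phone


4 rows:
Dave, Tablet, 9
Dave, Laptop, 9
Dave, Camera, 8
Carol, Phone, 6


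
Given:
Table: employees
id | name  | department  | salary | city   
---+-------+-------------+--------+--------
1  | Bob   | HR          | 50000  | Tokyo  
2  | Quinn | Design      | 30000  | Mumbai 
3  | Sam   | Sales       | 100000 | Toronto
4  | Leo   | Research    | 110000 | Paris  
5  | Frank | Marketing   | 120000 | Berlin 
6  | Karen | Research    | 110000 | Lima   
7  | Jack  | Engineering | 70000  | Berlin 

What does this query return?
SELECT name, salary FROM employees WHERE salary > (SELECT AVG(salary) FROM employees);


Subquery: AVG(salary) = 84285.71
Filtering: salary > 84285.71
  Sam (100000) -> MATCH
  Leo (110000) -> MATCH
  Frank (120000) -> MATCH
  Karen (110000) -> MATCH


4 rows:
Sam, 100000
Leo, 110000
Frank, 120000
Karen, 110000


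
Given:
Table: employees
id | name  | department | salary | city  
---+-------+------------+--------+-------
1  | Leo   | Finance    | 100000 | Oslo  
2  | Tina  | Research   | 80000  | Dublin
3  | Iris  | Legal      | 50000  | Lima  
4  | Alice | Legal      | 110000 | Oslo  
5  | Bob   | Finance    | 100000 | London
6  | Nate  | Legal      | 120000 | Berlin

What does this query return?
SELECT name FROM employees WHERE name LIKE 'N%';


LIKE 'N%' matches names starting with 'N'
Matching: 1

1 rows:
Nate


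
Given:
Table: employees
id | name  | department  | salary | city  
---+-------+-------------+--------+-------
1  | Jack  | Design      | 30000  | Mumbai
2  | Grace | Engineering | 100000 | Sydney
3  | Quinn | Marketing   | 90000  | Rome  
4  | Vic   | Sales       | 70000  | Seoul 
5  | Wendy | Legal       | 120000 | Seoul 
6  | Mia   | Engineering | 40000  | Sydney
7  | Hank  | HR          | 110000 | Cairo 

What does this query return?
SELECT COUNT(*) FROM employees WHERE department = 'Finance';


Counting rows where department = 'Finance'


0


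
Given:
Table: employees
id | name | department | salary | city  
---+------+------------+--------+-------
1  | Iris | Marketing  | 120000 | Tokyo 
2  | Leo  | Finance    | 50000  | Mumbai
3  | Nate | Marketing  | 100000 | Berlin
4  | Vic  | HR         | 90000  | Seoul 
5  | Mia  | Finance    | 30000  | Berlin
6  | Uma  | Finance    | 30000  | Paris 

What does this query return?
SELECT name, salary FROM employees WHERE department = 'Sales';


Filtering: department = 'Sales'
Matching rows: 0

Empty result set (0 rows)


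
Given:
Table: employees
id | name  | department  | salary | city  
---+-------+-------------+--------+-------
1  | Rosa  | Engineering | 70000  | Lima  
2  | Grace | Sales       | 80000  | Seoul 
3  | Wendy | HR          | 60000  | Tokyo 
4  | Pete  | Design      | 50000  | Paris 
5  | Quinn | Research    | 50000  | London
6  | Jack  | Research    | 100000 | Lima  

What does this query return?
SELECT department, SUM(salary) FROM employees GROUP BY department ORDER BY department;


Summing salary within each department:
  Design: 50000 = 50000
  Engineering: 70000 = 70000
  HR: 60000 = 60000
  Research: 50000 + 100000 = 150000
  Sales: 80000 = 80000


5 groups:
Design, 50000
Engineering, 70000
HR, 60000
Research, 150000
Sales, 80000


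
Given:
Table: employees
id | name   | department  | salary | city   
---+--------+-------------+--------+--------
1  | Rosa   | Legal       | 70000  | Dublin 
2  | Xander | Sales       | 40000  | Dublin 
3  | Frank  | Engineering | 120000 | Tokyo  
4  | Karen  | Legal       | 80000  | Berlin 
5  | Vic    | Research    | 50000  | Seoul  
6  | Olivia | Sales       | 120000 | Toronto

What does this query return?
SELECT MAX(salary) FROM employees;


Salaries: 70000, 40000, 120000, 80000, 50000, 120000
MAX = 120000

120000


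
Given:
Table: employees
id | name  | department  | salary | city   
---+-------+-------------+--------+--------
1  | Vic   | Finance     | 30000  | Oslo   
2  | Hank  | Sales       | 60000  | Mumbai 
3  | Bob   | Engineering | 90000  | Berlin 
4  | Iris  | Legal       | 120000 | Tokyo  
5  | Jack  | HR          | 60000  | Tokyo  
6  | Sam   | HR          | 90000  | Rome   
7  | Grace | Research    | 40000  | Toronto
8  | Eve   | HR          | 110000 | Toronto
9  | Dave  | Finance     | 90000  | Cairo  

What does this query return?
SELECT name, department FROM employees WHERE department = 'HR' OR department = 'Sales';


Filtering: department = 'HR' OR 'Sales'
Matching: 4 rows

4 rows:
Hank, Sales
Jack, HR
Sam, HR
Eve, HR


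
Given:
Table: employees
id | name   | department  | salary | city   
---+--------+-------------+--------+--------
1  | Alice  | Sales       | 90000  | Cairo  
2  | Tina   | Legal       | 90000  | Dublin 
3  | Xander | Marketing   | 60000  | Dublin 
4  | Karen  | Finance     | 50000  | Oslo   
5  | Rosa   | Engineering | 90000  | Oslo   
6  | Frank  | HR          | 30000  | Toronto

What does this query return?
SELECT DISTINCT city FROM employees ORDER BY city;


All 'city' values (row order): Cairo, Dublin, Dublin, Oslo, Oslo, Toronto
Removing duplicates leaves 4 unique value(s).

4 values:
Cairo
Dublin
Oslo
Toronto


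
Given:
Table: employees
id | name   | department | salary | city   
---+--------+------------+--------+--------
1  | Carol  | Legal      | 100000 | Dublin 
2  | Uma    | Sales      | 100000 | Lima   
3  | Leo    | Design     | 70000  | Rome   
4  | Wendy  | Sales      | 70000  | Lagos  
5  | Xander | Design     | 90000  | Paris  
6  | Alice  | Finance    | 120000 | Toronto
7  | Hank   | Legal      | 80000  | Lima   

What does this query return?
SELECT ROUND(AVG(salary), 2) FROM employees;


SUM(salary) = 630000
COUNT = 7
ROUND(AVG, 2) = ROUND(630000 / 7, 2) = 90000.0

90000.0


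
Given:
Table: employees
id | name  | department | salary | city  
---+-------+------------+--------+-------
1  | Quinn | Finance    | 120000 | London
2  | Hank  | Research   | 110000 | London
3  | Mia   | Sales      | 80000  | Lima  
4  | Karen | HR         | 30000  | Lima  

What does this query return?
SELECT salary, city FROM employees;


Projecting columns: salary, city

4 rows:
120000, London
110000, London
80000, Lima
30000, Lima


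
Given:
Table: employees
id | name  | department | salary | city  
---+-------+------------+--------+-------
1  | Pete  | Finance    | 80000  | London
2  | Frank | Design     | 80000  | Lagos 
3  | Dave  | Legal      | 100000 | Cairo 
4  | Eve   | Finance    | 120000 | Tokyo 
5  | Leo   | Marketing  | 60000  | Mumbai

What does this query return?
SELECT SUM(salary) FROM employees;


SUM(salary) = 80000 + 80000 + 100000 + 120000 + 60000 = 440000

440000


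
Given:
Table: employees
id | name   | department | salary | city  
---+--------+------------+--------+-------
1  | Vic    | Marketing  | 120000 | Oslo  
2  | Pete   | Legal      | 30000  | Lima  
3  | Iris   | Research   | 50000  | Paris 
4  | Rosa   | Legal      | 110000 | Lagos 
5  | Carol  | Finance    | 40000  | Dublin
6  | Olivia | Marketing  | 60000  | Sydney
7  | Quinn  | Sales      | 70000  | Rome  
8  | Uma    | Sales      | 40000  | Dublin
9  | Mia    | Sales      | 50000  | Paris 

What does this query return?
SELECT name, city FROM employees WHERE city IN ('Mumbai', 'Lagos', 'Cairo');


Filtering: city IN ('Mumbai', 'Lagos', 'Cairo')
Matching: 1 rows

1 rows:
Rosa, Lagos


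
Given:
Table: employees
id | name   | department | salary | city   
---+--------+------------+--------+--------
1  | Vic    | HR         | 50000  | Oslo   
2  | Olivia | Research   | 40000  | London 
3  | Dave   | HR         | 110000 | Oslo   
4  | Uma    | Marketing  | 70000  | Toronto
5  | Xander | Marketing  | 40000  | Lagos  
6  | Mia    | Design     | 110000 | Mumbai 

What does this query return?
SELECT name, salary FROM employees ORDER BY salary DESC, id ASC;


Sorting by salary DESC, then id ASC for ties

6 rows:
Dave, 110000
Mia, 110000
Uma, 70000
Vic, 50000
Olivia, 40000
Xander, 40000


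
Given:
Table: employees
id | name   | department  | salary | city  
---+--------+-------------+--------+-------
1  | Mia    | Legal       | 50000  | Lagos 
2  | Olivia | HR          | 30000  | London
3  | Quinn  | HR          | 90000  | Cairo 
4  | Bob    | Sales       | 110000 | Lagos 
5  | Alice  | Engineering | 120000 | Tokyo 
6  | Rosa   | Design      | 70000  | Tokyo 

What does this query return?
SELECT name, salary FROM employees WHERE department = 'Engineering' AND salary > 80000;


Filtering: department = 'Engineering' AND salary > 80000
Matching: 1 rows

1 rows:
Alice, 120000


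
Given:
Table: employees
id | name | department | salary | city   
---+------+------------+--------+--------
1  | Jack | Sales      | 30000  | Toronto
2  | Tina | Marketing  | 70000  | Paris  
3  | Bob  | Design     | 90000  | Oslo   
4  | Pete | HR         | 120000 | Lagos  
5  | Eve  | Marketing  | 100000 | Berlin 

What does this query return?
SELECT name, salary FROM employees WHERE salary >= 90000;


Filtering: salary >= 90000
Matching: 3 rows

3 rows:
Bob, 90000
Pete, 120000
Eve, 100000


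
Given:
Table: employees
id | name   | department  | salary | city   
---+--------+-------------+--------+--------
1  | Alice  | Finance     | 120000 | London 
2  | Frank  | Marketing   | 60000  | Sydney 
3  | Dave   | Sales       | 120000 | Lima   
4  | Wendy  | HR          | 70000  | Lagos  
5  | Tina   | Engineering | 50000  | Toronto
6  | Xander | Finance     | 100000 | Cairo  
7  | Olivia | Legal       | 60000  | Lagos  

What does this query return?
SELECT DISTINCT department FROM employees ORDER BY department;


All 'department' values (row order): Finance, Marketing, Sales, HR, Engineering, Finance, Legal
Removing duplicates leaves 6 unique value(s).

6 values:
Engineering
Finance
HR
Legal
Marketing
Sales


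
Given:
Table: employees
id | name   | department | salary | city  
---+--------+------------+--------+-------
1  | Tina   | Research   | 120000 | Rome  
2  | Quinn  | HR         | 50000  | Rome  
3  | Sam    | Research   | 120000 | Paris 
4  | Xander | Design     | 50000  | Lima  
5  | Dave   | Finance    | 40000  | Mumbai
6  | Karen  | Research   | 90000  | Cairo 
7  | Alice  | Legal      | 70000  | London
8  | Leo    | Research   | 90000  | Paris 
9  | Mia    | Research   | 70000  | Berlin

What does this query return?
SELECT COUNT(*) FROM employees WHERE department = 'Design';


Counting rows where department = 'Design'
  Xander -> MATCH


1


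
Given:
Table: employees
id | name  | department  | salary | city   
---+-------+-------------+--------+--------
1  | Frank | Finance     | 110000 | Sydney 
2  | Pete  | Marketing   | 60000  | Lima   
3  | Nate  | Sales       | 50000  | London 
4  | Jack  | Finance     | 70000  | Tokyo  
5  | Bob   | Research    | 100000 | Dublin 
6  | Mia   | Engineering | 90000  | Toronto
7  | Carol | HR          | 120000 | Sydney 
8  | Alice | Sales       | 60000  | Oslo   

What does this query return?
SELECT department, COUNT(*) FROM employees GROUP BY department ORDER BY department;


Assigning each row to its department group:
  Frank -> Finance
  Pete -> Marketing
  Nate -> Sales
  Jack -> Finance
  Bob -> Research
  Mia -> Engineering
  Carol -> HR
  Alice -> Sales


6 groups:
Engineering, 1
Finance, 2
HR, 1
Marketing, 1
Research, 1
Sales, 2


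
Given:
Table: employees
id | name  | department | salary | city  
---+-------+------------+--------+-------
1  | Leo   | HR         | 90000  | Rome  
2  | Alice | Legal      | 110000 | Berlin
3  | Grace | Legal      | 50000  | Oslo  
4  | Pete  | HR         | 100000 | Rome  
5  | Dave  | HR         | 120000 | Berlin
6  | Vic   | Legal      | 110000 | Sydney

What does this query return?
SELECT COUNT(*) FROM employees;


COUNT(*) counts all rows

6


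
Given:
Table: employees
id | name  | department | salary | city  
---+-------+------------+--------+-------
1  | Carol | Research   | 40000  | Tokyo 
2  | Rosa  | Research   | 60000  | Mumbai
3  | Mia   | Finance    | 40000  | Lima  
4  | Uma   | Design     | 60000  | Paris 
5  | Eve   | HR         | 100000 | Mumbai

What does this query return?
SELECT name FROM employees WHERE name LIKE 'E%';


LIKE 'E%' matches names starting with 'E'
Matching: 1

1 rows:
Eve


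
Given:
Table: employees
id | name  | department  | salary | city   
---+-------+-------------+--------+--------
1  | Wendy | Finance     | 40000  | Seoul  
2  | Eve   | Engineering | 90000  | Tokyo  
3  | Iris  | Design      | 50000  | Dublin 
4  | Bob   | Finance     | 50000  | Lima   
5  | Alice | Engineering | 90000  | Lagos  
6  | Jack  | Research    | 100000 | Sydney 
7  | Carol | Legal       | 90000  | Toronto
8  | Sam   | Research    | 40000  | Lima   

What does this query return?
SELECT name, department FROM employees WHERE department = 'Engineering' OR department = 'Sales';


Filtering: department = 'Engineering' OR 'Sales'
Matching: 2 rows

2 rows:
Eve, Engineering
Alice, Engineering


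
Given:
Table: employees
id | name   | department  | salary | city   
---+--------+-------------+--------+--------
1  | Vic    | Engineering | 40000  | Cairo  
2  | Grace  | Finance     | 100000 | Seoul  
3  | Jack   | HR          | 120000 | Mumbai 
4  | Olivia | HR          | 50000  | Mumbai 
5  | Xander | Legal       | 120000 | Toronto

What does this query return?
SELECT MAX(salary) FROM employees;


Salaries: 40000, 100000, 120000, 50000, 120000
MAX = 120000

120000


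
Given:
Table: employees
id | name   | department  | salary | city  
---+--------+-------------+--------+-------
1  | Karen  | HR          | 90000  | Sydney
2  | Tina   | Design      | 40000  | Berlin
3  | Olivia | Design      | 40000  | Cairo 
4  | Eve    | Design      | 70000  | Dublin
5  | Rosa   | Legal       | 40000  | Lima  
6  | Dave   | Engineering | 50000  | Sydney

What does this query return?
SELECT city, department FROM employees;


Projecting columns: city, department

6 rows:
Sydney, HR
Berlin, Design
Cairo, Design
Dublin, Design
Lima, Legal
Sydney, Engineering


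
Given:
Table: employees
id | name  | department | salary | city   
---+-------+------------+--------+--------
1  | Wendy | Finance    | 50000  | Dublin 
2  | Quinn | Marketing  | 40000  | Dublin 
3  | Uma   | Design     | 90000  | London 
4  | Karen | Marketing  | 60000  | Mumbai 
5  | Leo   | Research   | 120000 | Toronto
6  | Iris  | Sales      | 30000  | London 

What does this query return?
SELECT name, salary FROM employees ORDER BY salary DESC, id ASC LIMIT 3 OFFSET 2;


Sort by salary DESC (id ASC tiebreak), then skip 2 and take 3
Rows 3 through 5

3 rows:
Karen, 60000
Wendy, 50000
Quinn, 40000


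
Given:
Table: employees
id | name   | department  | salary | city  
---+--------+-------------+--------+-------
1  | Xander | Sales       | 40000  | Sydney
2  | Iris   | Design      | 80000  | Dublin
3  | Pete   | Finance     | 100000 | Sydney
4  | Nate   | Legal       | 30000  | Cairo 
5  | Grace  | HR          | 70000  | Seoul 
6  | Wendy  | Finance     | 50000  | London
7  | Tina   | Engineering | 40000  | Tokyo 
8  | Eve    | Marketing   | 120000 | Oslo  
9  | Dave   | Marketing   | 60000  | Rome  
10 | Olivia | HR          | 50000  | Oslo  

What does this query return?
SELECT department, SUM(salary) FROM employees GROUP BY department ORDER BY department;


Summing salary within each department:
  Design: 80000 = 80000
  Engineering: 40000 = 40000
  Finance: 100000 + 50000 = 150000
  HR: 70000 + 50000 = 120000
  Legal: 30000 = 30000
  Marketing: 120000 + 60000 = 180000
  Sales: 40000 = 40000


7 groups:
Design, 80000
Engineering, 40000
Finance, 150000
HR, 120000
Legal, 30000
Marketing, 180000
Sales, 40000


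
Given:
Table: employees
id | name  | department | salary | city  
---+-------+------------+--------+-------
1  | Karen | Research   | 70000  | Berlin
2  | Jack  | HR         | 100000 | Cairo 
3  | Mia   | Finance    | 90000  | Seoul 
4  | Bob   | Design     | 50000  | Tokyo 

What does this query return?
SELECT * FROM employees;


SELECT * returns all 4 rows with all columns

4 rows:
1, Karen, Research, 70000, Berlin
2, Jack, HR, 100000, Cairo
3, Mia, Finance, 90000, Seoul
4, Bob, Design, 50000, Tokyo


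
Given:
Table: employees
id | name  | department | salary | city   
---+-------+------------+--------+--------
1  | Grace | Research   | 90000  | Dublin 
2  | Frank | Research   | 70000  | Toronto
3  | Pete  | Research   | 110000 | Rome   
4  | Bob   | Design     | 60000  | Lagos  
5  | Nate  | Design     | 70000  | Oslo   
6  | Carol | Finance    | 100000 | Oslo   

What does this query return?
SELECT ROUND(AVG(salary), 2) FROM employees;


SUM(salary) = 500000
COUNT = 6
ROUND(AVG, 2) = ROUND(500000 / 6, 2) = 83333.33

83333.33


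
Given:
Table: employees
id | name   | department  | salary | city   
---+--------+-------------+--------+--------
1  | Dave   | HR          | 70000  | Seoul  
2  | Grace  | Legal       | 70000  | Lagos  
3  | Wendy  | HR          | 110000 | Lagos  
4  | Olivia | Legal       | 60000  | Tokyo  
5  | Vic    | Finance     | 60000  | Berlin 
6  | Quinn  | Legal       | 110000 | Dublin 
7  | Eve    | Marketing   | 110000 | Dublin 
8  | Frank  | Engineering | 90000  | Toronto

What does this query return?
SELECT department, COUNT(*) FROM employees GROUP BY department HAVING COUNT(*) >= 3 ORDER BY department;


Groups with count >= 3:
  Legal: 3 -> PASS
  Engineering: 1 -> filtered out
  Finance: 1 -> filtered out
  HR: 2 -> filtered out
  Marketing: 1 -> filtered out


1 groups:
Legal, 3


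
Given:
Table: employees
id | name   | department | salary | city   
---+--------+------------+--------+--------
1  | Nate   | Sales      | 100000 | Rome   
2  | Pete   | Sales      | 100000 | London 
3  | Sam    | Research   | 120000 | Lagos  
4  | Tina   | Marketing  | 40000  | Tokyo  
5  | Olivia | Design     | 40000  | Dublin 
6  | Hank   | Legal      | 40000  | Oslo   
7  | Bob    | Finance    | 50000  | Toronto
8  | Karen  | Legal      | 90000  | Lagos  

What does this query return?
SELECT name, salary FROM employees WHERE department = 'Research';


Filtering: department = 'Research'
Matching rows: 1

1 rows:
Sam, 120000


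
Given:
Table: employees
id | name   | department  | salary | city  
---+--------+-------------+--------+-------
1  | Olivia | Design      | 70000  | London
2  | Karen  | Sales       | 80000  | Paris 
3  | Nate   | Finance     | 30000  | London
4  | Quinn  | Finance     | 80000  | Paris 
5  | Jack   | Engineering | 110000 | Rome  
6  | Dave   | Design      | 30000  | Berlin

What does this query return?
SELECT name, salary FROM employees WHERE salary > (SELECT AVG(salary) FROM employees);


Subquery: AVG(salary) = 66666.67
Filtering: salary > 66666.67
  Olivia (70000) -> MATCH
  Karen (80000) -> MATCH
  Quinn (80000) -> MATCH
  Jack (110000) -> MATCH


4 rows:
Olivia, 70000
Karen, 80000
Quinn, 80000
Jack, 110000


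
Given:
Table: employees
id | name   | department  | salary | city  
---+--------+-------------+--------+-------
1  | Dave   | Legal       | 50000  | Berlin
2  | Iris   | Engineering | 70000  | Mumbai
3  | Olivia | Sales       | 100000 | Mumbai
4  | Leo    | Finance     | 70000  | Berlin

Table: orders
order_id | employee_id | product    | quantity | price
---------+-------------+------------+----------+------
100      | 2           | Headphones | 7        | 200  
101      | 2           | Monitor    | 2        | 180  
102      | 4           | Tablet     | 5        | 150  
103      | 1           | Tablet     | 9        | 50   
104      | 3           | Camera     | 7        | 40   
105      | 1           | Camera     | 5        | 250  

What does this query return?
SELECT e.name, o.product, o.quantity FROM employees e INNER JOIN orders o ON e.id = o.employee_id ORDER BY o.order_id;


Joining employees.id = orders.employee_id:
  employee Iris (id=2) -> order Headphones
  employee Iris (id=2) -> order Monitor
  employee Leo (id=4) -> order Tablet
  employee Dave (id=1) -> order Tablet
  employee Olivia (id=3) -> order Camera
  employee Dave (id=1) -> order Camera


6 rows:
Iris, Headphones, 7
Iris, Monitor, 2
Leo, Tablet, 5
Dave, Tablet, 9
Olivia, Camera, 7
Dave, Camera, 5


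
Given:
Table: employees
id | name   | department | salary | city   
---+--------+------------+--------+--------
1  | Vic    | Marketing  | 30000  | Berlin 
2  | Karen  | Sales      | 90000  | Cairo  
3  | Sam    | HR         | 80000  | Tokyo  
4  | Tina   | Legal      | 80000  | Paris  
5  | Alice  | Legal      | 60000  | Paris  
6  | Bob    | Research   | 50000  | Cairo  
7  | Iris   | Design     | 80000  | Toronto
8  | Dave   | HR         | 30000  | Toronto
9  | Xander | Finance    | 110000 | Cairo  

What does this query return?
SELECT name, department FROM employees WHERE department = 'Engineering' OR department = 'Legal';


Filtering: department = 'Engineering' OR 'Legal'
Matching: 2 rows

2 rows:
Tina, Legal
Alice, Legal


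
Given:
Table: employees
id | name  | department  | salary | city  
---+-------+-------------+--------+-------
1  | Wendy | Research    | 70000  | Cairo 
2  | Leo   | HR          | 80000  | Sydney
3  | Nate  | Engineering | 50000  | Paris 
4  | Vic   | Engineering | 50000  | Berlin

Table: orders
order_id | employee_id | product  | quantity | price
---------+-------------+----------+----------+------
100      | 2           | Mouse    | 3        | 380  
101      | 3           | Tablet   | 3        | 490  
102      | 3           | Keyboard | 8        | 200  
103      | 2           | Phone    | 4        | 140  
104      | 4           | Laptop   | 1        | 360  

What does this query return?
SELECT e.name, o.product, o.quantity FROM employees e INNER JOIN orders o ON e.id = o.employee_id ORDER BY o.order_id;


Joining employees.id = orders.employee_id:
  employee Leo (id=2) -> order Mouse
  employee Nate (id=3) -> order Tablet
  employee Nate (id=3) -> order Keyboard
  employee Leo (id=2) -> order Phone
  employee Vic (id=4) -> order Laptop


5 rows:
Leo, Mouse, 3
Nate, Tablet, 3
Nate, Keyboard, 8
Leo, Phone, 4
Vic, Laptop, 1


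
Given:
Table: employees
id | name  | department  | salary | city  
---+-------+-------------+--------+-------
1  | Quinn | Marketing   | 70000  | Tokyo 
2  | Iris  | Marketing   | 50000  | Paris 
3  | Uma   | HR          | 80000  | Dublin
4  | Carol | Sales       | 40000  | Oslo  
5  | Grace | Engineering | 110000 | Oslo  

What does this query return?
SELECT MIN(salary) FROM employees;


Salaries: 70000, 50000, 80000, 40000, 110000
MIN = 40000

40000


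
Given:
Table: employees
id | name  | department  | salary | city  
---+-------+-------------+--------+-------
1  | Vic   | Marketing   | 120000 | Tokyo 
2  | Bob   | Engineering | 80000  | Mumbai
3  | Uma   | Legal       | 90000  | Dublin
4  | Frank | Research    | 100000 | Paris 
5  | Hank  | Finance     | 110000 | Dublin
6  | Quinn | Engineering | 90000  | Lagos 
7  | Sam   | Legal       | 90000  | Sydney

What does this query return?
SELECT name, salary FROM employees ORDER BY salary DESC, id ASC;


Sorting by salary DESC, then id ASC for ties

7 rows:
Vic, 120000
Hank, 110000
Frank, 100000
Uma, 90000
Quinn, 90000
Sam, 90000
Bob, 80000


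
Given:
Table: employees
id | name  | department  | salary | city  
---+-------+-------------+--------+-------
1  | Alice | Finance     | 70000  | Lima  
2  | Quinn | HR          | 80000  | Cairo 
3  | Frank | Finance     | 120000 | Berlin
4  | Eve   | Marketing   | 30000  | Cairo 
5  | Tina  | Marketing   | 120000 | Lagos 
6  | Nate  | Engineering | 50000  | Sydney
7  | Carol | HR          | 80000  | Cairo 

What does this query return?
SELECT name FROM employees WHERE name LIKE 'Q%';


LIKE 'Q%' matches names starting with 'Q'
Matching: 1

1 rows:
Quinn


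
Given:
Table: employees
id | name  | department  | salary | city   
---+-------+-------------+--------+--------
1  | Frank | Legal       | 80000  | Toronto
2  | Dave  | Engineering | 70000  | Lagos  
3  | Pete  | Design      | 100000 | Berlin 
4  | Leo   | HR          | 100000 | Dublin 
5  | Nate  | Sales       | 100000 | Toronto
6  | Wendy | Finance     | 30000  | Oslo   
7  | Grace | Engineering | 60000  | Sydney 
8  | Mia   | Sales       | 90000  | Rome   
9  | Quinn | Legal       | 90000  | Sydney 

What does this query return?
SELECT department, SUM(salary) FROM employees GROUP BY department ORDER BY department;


Summing salary within each department:
  Design: 100000 = 100000
  Engineering: 70000 + 60000 = 130000
  Finance: 30000 = 30000
  HR: 100000 = 100000
  Legal: 80000 + 90000 = 170000
  Sales: 100000 + 90000 = 190000


6 groups:
Design, 100000
Engineering, 130000
Finance, 30000
HR, 100000
Legal, 170000
Sales, 190000


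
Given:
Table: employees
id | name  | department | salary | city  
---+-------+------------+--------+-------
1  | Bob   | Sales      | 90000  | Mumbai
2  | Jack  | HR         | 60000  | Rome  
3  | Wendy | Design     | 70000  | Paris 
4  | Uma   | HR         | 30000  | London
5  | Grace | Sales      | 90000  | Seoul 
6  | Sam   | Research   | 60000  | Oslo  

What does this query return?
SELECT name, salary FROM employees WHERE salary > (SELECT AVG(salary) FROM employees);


Subquery: AVG(salary) = 66666.67
Filtering: salary > 66666.67
  Bob (90000) -> MATCH
  Wendy (70000) -> MATCH
  Grace (90000) -> MATCH


3 rows:
Bob, 90000
Wendy, 70000
Grace, 90000


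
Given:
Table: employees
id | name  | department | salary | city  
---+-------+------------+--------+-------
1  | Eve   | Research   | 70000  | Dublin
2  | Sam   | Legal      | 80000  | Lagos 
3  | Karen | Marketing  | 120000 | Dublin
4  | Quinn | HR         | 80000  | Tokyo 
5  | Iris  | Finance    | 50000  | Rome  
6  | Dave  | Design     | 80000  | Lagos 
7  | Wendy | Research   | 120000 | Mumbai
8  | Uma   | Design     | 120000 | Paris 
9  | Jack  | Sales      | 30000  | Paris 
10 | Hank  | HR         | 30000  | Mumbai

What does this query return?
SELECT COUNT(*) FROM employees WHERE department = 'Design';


Counting rows where department = 'Design'
  Dave -> MATCH
  Uma -> MATCH


2


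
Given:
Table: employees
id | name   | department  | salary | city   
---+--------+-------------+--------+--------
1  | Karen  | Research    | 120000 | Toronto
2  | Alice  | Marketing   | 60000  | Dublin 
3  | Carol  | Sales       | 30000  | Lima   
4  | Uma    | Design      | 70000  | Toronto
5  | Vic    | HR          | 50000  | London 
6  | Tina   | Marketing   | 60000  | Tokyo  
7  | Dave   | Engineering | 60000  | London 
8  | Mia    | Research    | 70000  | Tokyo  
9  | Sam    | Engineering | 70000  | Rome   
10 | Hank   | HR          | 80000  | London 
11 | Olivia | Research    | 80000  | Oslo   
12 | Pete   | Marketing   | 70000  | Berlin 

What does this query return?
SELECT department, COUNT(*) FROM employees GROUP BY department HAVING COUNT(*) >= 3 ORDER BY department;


Groups with count >= 3:
  Marketing: 3 -> PASS
  Research: 3 -> PASS
  Design: 1 -> filtered out
  Engineering: 2 -> filtered out
  HR: 2 -> filtered out
  Sales: 1 -> filtered out


2 groups:
Marketing, 3
Research, 3


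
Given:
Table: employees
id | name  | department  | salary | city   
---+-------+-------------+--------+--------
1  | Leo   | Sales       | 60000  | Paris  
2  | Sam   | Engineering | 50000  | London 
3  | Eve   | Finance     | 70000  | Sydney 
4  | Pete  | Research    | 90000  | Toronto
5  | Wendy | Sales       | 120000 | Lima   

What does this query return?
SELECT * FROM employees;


SELECT * returns all 5 rows with all columns

5 rows:
1, Leo, Sales, 60000, Paris
2, Sam, Engineering, 50000, London
3, Eve, Finance, 70000, Sydney
4, Pete, Research, 90000, Toronto
5, Wendy, Sales, 120000, Lima


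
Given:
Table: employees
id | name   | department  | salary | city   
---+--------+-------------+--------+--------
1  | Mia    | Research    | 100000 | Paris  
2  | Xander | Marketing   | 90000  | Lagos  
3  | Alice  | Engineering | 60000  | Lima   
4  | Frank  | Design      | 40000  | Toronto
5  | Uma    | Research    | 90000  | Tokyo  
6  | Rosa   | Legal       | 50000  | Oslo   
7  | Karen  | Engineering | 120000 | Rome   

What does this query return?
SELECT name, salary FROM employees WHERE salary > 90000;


Filtering: salary > 90000
Matching: 2 rows

2 rows:
Mia, 100000
Karen, 120000


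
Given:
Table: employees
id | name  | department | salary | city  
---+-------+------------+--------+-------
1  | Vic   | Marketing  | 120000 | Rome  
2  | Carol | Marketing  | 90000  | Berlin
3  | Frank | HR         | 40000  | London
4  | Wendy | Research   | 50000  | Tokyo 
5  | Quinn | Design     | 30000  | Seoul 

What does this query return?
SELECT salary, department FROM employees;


Projecting columns: salary, department

5 rows:
120000, Marketing
90000, Marketing
40000, HR
50000, Research
30000, Design


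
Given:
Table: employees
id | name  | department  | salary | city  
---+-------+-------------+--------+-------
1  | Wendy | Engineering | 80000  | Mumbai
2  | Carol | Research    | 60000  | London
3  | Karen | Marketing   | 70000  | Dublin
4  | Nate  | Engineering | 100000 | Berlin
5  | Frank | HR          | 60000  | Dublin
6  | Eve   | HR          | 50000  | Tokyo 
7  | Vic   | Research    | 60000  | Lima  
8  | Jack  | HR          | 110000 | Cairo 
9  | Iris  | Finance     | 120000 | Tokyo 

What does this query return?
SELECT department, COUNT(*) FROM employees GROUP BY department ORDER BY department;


Assigning each row to its department group:
  Wendy -> Engineering
  Carol -> Research
  Karen -> Marketing
  Nate -> Engineering
  Frank -> HR
  Eve -> HR
  Vic -> Research
  Jack -> HR
  Iris -> Finance


5 groups:
Engineering, 2
Finance, 1
HR, 3
Marketing, 1
Research, 2


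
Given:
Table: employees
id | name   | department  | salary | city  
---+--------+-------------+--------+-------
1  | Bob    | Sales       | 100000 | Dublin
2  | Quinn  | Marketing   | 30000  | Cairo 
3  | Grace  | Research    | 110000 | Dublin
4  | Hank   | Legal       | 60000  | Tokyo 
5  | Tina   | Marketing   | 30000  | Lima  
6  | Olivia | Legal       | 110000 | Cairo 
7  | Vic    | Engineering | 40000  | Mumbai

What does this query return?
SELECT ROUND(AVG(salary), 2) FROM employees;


SUM(salary) = 480000
COUNT = 7
ROUND(AVG, 2) = ROUND(480000 / 7, 2) = 68571.43

68571.43


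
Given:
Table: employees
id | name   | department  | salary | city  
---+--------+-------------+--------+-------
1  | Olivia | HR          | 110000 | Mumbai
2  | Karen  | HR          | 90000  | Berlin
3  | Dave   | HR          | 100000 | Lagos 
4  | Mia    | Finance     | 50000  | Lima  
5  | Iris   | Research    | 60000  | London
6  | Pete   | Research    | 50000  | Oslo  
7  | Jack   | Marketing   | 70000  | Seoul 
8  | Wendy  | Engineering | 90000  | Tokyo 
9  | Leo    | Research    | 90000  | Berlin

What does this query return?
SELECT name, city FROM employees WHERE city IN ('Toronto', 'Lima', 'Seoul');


Filtering: city IN ('Toronto', 'Lima', 'Seoul')
Matching: 2 rows

2 rows:
Mia, Lima
Jack, Seoul


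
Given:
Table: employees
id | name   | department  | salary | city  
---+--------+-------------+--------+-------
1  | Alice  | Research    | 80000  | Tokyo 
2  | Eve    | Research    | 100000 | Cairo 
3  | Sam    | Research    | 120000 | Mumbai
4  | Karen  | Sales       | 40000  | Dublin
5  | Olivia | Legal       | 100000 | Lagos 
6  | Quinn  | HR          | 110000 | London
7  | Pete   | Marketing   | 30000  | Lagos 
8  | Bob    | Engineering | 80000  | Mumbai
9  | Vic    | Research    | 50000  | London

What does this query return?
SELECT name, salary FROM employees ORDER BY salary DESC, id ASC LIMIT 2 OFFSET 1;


Sort by salary DESC (id ASC tiebreak), then skip 1 and take 2
Rows 2 through 3

2 rows:
Quinn, 110000
Eve, 100000


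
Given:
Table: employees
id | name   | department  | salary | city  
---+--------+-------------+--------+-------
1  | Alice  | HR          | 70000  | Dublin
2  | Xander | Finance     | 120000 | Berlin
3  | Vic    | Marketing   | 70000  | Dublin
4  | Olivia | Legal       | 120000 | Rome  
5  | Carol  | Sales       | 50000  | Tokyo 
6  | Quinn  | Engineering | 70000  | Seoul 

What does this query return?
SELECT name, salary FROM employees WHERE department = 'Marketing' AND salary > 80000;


Filtering: department = 'Marketing' AND salary > 80000
Matching: 0 rows

Empty result set (0 rows)


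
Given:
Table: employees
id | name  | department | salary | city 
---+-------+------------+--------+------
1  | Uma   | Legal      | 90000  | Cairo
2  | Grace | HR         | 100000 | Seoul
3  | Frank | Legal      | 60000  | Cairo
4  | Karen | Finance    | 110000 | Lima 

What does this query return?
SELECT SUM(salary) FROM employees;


SUM(salary) = 90000 + 100000 + 60000 + 110000 = 360000

360000


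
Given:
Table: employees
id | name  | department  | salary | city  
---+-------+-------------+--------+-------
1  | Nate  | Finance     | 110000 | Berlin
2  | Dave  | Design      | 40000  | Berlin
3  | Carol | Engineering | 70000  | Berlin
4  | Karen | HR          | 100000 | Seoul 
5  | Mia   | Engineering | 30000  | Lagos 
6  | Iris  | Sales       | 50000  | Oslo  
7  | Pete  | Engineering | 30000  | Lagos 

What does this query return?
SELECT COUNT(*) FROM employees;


COUNT(*) counts all rows

7


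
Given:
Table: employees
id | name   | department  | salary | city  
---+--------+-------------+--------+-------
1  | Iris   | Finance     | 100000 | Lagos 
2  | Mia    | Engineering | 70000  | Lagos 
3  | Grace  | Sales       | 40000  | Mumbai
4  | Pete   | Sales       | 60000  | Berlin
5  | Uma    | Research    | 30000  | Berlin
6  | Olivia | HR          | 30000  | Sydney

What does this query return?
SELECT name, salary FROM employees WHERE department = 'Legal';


Filtering: department = 'Legal'
Matching rows: 0

Empty result set (0 rows)


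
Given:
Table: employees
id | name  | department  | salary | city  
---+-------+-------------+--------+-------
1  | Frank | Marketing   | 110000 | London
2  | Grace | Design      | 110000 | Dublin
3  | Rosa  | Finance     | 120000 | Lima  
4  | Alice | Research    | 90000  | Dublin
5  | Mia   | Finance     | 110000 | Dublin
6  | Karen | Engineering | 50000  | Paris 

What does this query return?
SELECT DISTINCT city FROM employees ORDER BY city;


All 'city' values (row order): London, Dublin, Lima, Dublin, Dublin, Paris
Removing duplicates leaves 4 unique value(s).

4 values:
Dublin
Lima
London
Paris


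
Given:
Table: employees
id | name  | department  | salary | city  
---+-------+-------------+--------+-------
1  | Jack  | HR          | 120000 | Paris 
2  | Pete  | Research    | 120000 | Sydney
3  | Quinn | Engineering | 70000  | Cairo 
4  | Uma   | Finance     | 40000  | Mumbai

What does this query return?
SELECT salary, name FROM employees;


Projecting columns: salary, name

4 rows:
120000, Jack
120000, Pete
70000, Quinn
40000, Uma


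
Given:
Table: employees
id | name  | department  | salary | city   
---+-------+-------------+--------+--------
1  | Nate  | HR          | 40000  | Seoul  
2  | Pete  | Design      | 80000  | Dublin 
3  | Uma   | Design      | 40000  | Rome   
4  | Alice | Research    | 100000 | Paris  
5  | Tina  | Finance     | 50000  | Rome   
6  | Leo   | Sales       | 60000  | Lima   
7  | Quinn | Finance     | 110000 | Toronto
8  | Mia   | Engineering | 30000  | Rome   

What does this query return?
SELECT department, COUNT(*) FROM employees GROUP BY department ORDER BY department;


Assigning each row to its department group:
  Nate -> HR
  Pete -> Design
  Uma -> Design
  Alice -> Research
  Tina -> Finance
  Leo -> Sales
  Quinn -> Finance
  Mia -> Engineering


6 groups:
Design, 2
Engineering, 1
Finance, 2
HR, 1
Research, 1
Sales, 1
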